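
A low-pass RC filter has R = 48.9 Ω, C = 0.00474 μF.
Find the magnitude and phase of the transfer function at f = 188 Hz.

Step 1 — Angular frequency: ω = 2π·188 = 1181 rad/s.
Step 2 — Transfer function: H(jω) = 1/(1 + jωRC).
Step 3 — Denominator: 1 + jωRC = 1 + j·1181·48.9·4.74e-09 = 1 + j0.0002738.
Step 4 — H = 1 - j0.0002738.
Step 5 — Magnitude: |H| = 1 (-0.0 dB); phase: φ = -0.0°.

|H| = 1 (-0.0 dB), φ = -0.0°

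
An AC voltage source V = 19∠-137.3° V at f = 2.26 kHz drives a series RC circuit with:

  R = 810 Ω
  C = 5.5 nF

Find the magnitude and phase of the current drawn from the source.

Step 1 — Angular frequency: ω = 2π·f = 2π·2260 = 1.42e+04 rad/s.
Step 2 — Component impedances:
  R: Z = R = 810 Ω
  C: Z = 1/(jωC) = -j/(ω·C) = 0 - j1.28e+04 Ω
Step 3 — Series combination: Z_total = R + C = 810 - j1.28e+04 Ω = 1.283e+04∠-86.4° Ω.
Step 4 — Source phasor: V = 19∠-137.3° V = -13.96 - j12.89 V.
Step 5 — Ohm's law: I = V / Z_total = (-13.96 - j12.89) / (810 - j1.28e+04) = 0.0009336 - j0.00115 A.
Step 6 — Convert to polar: |I| = 0.001481 A, ∠I = -50.9°.

I = 0.001481∠-50.9° A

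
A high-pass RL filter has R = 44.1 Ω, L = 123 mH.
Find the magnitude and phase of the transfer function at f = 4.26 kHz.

Step 1 — Angular frequency: ω = 2π·4260 = 2.677e+04 rad/s.
Step 2 — Transfer function: H(jω) = jωL/(R + jωL).
Step 3 — Numerator jωL = j·3292; denominator R + jωL = 44.1 + j3292.
Step 4 — H = 0.9998 + j0.01339.
Step 5 — Magnitude: |H| = 0.9999 (-0.0 dB); phase: φ = 0.8°.

|H| = 0.9999 (-0.0 dB), φ = 0.8°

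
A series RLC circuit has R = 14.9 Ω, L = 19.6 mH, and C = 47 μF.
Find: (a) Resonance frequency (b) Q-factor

Step 1 — Resonance condition Im(Z)=0 gives ω₀ = 1/√(LC).
Step 2 — ω₀ = 1/√(0.0196·4.7e-05) = 1042 rad/s.
Step 3 — f₀ = ω₀/(2π) = 165.8 Hz.
Step 4 — Series Q: Q = ω₀L/R = 1042·0.0196/14.9 = 1.371.

(a) f₀ = 165.8 Hz  (b) Q = 1.371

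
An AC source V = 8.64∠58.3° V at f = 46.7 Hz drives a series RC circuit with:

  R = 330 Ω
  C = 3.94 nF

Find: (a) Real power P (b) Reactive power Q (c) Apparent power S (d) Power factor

Step 1 — Angular frequency: ω = 2π·f = 2π·46.7 = 293.4 rad/s.
Step 2 — Component impedances:
  R: Z = R = 330 Ω
  C: Z = 1/(jωC) = -j/(ω·C) = 0 - j8.65e+05 Ω
Step 3 — Series combination: Z_total = R + C = 330 - j8.65e+05 Ω = 8.65e+05∠-90.0° Ω.
Step 4 — Source phasor: V = 8.64∠58.3° V = 4.54 + j7.351 V.
Step 5 — Current: I = V / Z = -8.496e-06 + j5.252e-06 A = 9.989e-06∠148.3° A.
Step 6 — Complex power: S = V·I* = 3.293e-08 - j8.63e-05 VA.
Step 7 — Real power: P = Re(S) = 3.293e-08 W.
Step 8 — Reactive power: Q = Im(S) = -8.63e-05 VAR.
Step 9 — Apparent power: |S| = 8.63e-05 VA.
Step 10 — Power factor: PF = P/|S| = 0.0003815 (leading).

(a) P = 3.293e-08 W  (b) Q = -8.63e-05 VAR  (c) S = 8.63e-05 VA  (d) PF = 0.0003815 (leading)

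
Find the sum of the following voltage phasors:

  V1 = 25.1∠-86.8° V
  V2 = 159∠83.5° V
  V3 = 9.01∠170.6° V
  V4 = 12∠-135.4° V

Step 1 — Convert each phasor to rectangular form:
  V1 = 25.1·(cos(-86.8°) + j·sin(-86.8°)) = 1.401 - j25.06 V
  V2 = 159·(cos(83.5°) + j·sin(83.5°)) = 18 + j158 V
  V3 = 9.01·(cos(170.6°) + j·sin(170.6°)) = -8.889 + j1.472 V
  V4 = 12·(cos(-135.4°) + j·sin(-135.4°)) = -8.544 - j8.426 V
Step 2 — Sum components: V_total = 1.967 + j126 V.
Step 3 — Convert to polar: |V_total| = 126 V, ∠V_total = 89.1°.

V_total = 126∠89.1° V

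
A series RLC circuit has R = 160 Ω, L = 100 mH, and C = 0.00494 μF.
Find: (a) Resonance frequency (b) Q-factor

Step 1 — Resonance condition Im(Z)=0 gives ω₀ = 1/√(LC).
Step 2 — ω₀ = 1/√(0.1·4.94e-09) = 4.499e+04 rad/s.
Step 3 — f₀ = ω₀/(2π) = 7161 Hz.
Step 4 — Series Q: Q = ω₀L/R = 4.499e+04·0.1/160 = 28.12.

(a) f₀ = 7161 Hz  (b) Q = 28.12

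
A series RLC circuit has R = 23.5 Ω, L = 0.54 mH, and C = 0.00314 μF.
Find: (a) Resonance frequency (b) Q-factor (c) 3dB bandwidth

Step 1 — Resonance: ω₀ = 1/√(LC) = 1/√(0.00054·3.14e-09) = 7.68e+05 rad/s.
Step 2 — f₀ = ω₀/(2π) = 1.222e+05 Hz.
Step 3 — Series Q: Q = ω₀L/R = 7.68e+05·0.00054/23.5 = 17.65.
Step 4 — Bandwidth: Δω = ω₀/Q = 4.352e+04 rad/s; BW = Δω/(2π) = 6926 Hz.

(a) f₀ = 1.222e+05 Hz  (b) Q = 17.65  (c) BW = 6926 Hz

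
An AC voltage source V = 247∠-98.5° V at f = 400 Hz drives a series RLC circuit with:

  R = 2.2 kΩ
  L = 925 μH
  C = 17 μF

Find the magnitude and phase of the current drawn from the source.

Step 1 — Angular frequency: ω = 2π·f = 2π·400 = 2513 rad/s.
Step 2 — Component impedances:
  R: Z = R = 2200 Ω
  L: Z = jωL = j·2513·0.000925 = 0 + j2.325 Ω
  C: Z = 1/(jωC) = -j/(ω·C) = 0 - j23.41 Ω
Step 3 — Series combination: Z_total = R + L + C = 2200 - j21.08 Ω = 2200∠-0.5° Ω.
Step 4 — Source phasor: V = 247∠-98.5° V = -36.51 - j244.3 V.
Step 5 — Ohm's law: I = V / Z_total = (-36.51 - j244.3) / (2200 - j21.08) = -0.01553 - j0.1112 A.
Step 6 — Convert to polar: |I| = 0.1123 A, ∠I = -98.0°.

I = 0.1123∠-98.0° A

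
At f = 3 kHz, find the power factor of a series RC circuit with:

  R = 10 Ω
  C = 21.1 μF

Step 1 — Angular frequency: ω = 2π·f = 2π·3000 = 1.885e+04 rad/s.
Step 2 — Component impedances:
  R: Z = R = 10 Ω
  C: Z = 1/(jωC) = -j/(ω·C) = 0 - j2.514 Ω
Step 3 — Series combination: Z_total = R + C = 10 - j2.514 Ω = 10.31∠-14.1° Ω.
Step 4 — Power factor: PF = cos(φ) = Re(Z)/|Z| = 10/10.311 = 0.9698.
Step 5 — Type: Im(Z) = -2.514 ⇒ leading (phase φ = -14.1°).

PF = 0.9698 (leading, φ = -14.1°)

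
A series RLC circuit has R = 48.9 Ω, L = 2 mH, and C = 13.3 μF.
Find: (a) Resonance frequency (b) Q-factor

Step 1 — Resonance condition Im(Z)=0 gives ω₀ = 1/√(LC).
Step 2 — ω₀ = 1/√(0.002·1.33e-05) = 6131 rad/s.
Step 3 — f₀ = ω₀/(2π) = 975.8 Hz.
Step 4 — Series Q: Q = ω₀L/R = 6131·0.002/48.9 = 0.2508.

(a) f₀ = 975.8 Hz  (b) Q = 0.2508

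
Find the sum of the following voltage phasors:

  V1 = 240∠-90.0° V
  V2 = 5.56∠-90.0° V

Step 1 — Convert each phasor to rectangular form:
  V1 = 240·(cos(-90.0°) + j·sin(-90.0°)) = 0 - j240 V
  V2 = 5.56·(cos(-90.0°) + j·sin(-90.0°)) = 0 - j5.56 V
Step 2 — Sum components: V_total = 0 - j245.6 V.
Step 3 — Convert to polar: |V_total| = 245.6 V, ∠V_total = -90.0°.

V_total = 245.6∠-90.0° V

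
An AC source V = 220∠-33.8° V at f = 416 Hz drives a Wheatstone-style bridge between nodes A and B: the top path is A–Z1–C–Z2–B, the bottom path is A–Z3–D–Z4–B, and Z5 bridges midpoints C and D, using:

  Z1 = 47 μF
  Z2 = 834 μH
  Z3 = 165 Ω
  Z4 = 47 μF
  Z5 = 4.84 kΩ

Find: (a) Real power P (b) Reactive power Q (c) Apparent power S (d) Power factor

Step 1 — Angular frequency: ω = 2π·f = 2π·416 = 2614 rad/s.
Step 2 — Component impedances:
  Z1: Z = 1/(jωC) = -j/(ω·C) = 0 - j8.14 Ω
  Z2: Z = jωL = j·2614·0.000834 = 0 + j2.18 Ω
  Z3: Z = R = 165 Ω
  Z4: Z = 1/(jωC) = -j/(ω·C) = 0 - j8.14 Ω
  Z5: Z = R = 4840 Ω
Step 3 — Bridge requires nodal analysis (the Z5 bridge couples midpoints C and D, so the two paths cannot be reduced to a simple series/parallel combination). Setting node B to ground and injecting 1 A at node A, the 3-node admittance system at A, C, D solves to V_A = Z_AB = 0.2147 - j5.942 Ω = 5.946∠-87.9° Ω.
Step 4 — Source phasor: V = 220∠-33.8° V = 182.8 - j122.4 V.
Step 5 — Current: I = V / Z = 21.68 + j29.98 A = 37∠54.1° A.
Step 6 — Complex power: S = V·I* = 294 - j8135 VA.
Step 7 — Real power: P = Re(S) = 294 W.
Step 8 — Reactive power: Q = Im(S) = -8135 VAR.
Step 9 — Apparent power: |S| = 8140 VA.
Step 10 — Power factor: PF = P/|S| = 0.03611 (leading).

(a) P = 294 W  (b) Q = -8135 VAR  (c) S = 8140 VA  (d) PF = 0.03611 (leading)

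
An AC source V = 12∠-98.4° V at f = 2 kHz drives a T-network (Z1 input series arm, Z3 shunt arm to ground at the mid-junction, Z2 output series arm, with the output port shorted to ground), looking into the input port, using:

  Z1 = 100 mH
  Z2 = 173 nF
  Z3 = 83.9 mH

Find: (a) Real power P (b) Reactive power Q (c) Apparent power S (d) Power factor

Step 1 — Angular frequency: ω = 2π·f = 2π·2000 = 1.257e+04 rad/s.
Step 2 — Component impedances:
  Z1: Z = jωL = j·1.257e+04·0.1 = 0 + j1257 Ω
  Z2: Z = 1/(jωC) = -j/(ω·C) = 0 - j460 Ω
  Z3: Z = jωL = j·1.257e+04·0.0839 = 0 + j1054 Ω
Step 3 — With the output port shorted to ground, the output series arm Z2 runs from the junction to ground; the shunt arm Z3 also runs from the junction to ground. They appear in parallel: Z3 || Z2 = 0 - j816 Ω.
Step 4 — Series with input arm Z1: Z_in = Z1 + (Z3 || Z2) = 0 + j440.6 Ω = 440.6∠90.0° Ω.
Step 5 — Source phasor: V = 12∠-98.4° V = -1.753 - j11.87 V.
Step 6 — Current: I = V / Z = -0.02694 + j0.003978 A = 0.02723∠171.6° A.
Step 7 — Complex power: S = V·I* = 0 + j0.3268 VA.
Step 8 — Real power: P = Re(S) = 0 W.
Step 9 — Reactive power: Q = Im(S) = 0.3268 VAR.
Step 10 — Apparent power: |S| = 0.3268 VA.
Step 11 — Power factor: PF = P/|S| = 0 (lagging).

(a) P = 0 W  (b) Q = 0.3268 VAR  (c) S = 0.3268 VA  (d) PF = 0 (lagging)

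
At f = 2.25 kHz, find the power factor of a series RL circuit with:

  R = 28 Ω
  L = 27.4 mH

Step 1 — Angular frequency: ω = 2π·f = 2π·2250 = 1.414e+04 rad/s.
Step 2 — Component impedances:
  R: Z = R = 28 Ω
  L: Z = jωL = j·1.414e+04·0.0274 = 0 + j387.4 Ω
Step 3 — Series combination: Z_total = R + L = 28 + j387.4 Ω = 388.4∠85.9° Ω.
Step 4 — Power factor: PF = cos(φ) = Re(Z)/|Z| = 28/388.37 = 0.0721.
Step 5 — Type: Im(Z) = 387.4 ⇒ lagging (phase φ = 85.9°).

PF = 0.0721 (lagging, φ = 85.9°)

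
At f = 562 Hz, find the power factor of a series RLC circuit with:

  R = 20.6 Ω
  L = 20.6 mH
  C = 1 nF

Step 1 — Angular frequency: ω = 2π·f = 2π·562 = 3531 rad/s.
Step 2 — Component impedances:
  R: Z = R = 20.6 Ω
  L: Z = jωL = j·3531·0.0206 = 0 + j72.74 Ω
  C: Z = 1/(jωC) = -j/(ω·C) = 0 - j2.832e+05 Ω
Step 3 — Series combination: Z_total = R + L + C = 20.6 - j2.831e+05 Ω = 2.831e+05∠-90.0° Ω.
Step 4 — Power factor: PF = cos(φ) = Re(Z)/|Z| = 20.6/2.8312e+05 = 7.276e-05.
Step 5 — Type: Im(Z) = -2.831e+05 ⇒ leading (phase φ = -90.0°).

PF = 7.276e-05 (leading, φ = -90.0°)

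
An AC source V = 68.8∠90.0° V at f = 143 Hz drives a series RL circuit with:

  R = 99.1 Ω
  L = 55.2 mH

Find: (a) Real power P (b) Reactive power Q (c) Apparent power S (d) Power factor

Step 1 — Angular frequency: ω = 2π·f = 2π·143 = 898.5 rad/s.
Step 2 — Component impedances:
  R: Z = R = 99.1 Ω
  L: Z = jωL = j·898.5·0.0552 = 0 + j49.6 Ω
Step 3 — Series combination: Z_total = R + L = 99.1 + j49.6 Ω = 110.8∠26.6° Ω.
Step 4 — Source phasor: V = 68.8∠90.0° V = 0 + j68.8 V.
Step 5 — Current: I = V / Z = 0.2779 + j0.5552 A = 0.6208∠63.4° A.
Step 6 — Complex power: S = V·I* = 38.2 + j19.12 VA.
Step 7 — Real power: P = Re(S) = 38.2 W.
Step 8 — Reactive power: Q = Im(S) = 19.12 VAR.
Step 9 — Apparent power: |S| = 42.71 VA.
Step 10 — Power factor: PF = P/|S| = 0.8943 (lagging).

(a) P = 38.2 W  (b) Q = 19.12 VAR  (c) S = 42.71 VA  (d) PF = 0.8943 (lagging)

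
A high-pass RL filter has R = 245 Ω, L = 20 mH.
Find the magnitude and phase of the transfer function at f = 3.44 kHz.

Step 1 — Angular frequency: ω = 2π·3440 = 2.161e+04 rad/s.
Step 2 — Transfer function: H(jω) = jωL/(R + jωL).
Step 3 — Numerator jωL = j·432.3; denominator R + jωL = 245 + j432.3.
Step 4 — H = 0.7569 + j0.429.
Step 5 — Magnitude: |H| = 0.87 (-1.2 dB); phase: φ = 29.5°.

|H| = 0.87 (-1.2 dB), φ = 29.5°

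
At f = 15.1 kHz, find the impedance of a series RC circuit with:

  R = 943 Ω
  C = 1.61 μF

Step 1 — Angular frequency: ω = 2π·f = 2π·1.51e+04 = 9.488e+04 rad/s.
Step 2 — Component impedances:
  R: Z = R = 943 Ω
  C: Z = 1/(jωC) = -j/(ω·C) = 0 - j6.547 Ω
Step 3 — Series combination: Z_total = R + C = 943 - j6.547 Ω = 943∠-0.4° Ω.

Z = 943 - j6.547 Ω = 943∠-0.4° Ω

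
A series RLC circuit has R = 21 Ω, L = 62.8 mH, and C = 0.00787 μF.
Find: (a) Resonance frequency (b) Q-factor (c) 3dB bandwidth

Step 1 — Resonance: ω₀ = 1/√(LC) = 1/√(0.0628·7.87e-09) = 4.498e+04 rad/s.
Step 2 — f₀ = ω₀/(2π) = 7159 Hz.
Step 3 — Series Q: Q = ω₀L/R = 4.498e+04·0.0628/21 = 134.5.
Step 4 — Bandwidth: Δω = ω₀/Q = 334.4 rad/s; BW = Δω/(2π) = 53.22 Hz.

(a) f₀ = 7159 Hz  (b) Q = 134.5  (c) BW = 53.22 Hz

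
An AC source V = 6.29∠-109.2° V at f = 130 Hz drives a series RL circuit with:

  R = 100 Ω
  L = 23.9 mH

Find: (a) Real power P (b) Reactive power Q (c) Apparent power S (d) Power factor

Step 1 — Angular frequency: ω = 2π·f = 2π·130 = 816.8 rad/s.
Step 2 — Component impedances:
  R: Z = R = 100 Ω
  L: Z = jωL = j·816.8·0.0239 = 0 + j19.52 Ω
Step 3 — Series combination: Z_total = R + L = 100 + j19.52 Ω = 101.9∠11.0° Ω.
Step 4 — Source phasor: V = 6.29∠-109.2° V = -2.069 - j5.94 V.
Step 5 — Current: I = V / Z = -0.0311 - j0.05333 A = 0.06173∠-120.2° A.
Step 6 — Complex power: S = V·I* = 0.3811 + j0.0744 VA.
Step 7 — Real power: P = Re(S) = 0.3811 W.
Step 8 — Reactive power: Q = Im(S) = 0.0744 VAR.
Step 9 — Apparent power: |S| = 0.3883 VA.
Step 10 — Power factor: PF = P/|S| = 0.9815 (lagging).

(a) P = 0.3811 W  (b) Q = 0.0744 VAR  (c) S = 0.3883 VA  (d) PF = 0.9815 (lagging)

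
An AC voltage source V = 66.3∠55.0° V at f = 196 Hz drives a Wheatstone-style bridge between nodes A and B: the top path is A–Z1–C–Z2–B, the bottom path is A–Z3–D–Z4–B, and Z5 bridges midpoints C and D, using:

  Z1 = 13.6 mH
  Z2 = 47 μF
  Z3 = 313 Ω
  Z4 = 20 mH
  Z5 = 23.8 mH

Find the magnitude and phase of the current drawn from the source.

Step 1 — Angular frequency: ω = 2π·f = 2π·196 = 1232 rad/s.
Step 2 — Component impedances:
  Z1: Z = jωL = j·1232·0.0136 = 0 + j16.75 Ω
  Z2: Z = 1/(jωC) = -j/(ω·C) = 0 - j17.28 Ω
  Z3: Z = R = 313 Ω
  Z4: Z = jωL = j·1232·0.02 = 0 + j24.63 Ω
  Z5: Z = jωL = j·1232·0.0238 = 0 + j29.31 Ω
Step 3 — Bridge requires nodal analysis (the Z5 bridge couples midpoints C and D, so the two paths cannot be reduced to a simple series/parallel combination). Setting node B to ground and injecting 1 A at node A, the 3-node admittance system at A, C, D solves to V_A = Z_AB = 0.02741 - j8.672 Ω = 8.672∠-89.8° Ω.
Step 4 — Source phasor: V = 66.3∠55.0° V = 38.03 + j54.31 V.
Step 5 — Ohm's law: I = V / Z_total = (38.03 + j54.31) / (0.02741 - j8.672) = -6.249 + j4.405 A.
Step 6 — Convert to polar: |I| = 7.645 A, ∠I = 144.8°.

I = 7.645∠144.8° A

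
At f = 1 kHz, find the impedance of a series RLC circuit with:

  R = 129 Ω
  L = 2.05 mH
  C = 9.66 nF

Step 1 — Angular frequency: ω = 2π·f = 2π·1000 = 6283 rad/s.
Step 2 — Component impedances:
  R: Z = R = 129 Ω
  L: Z = jωL = j·6283·0.00205 = 0 + j12.88 Ω
  C: Z = 1/(jωC) = -j/(ω·C) = 0 - j1.648e+04 Ω
Step 3 — Series combination: Z_total = R + L + C = 129 - j1.646e+04 Ω = 1.646e+04∠-89.6° Ω.

Z = 129 - j1.646e+04 Ω = 1.646e+04∠-89.6° Ω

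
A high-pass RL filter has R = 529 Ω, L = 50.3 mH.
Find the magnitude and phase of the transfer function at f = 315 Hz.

Step 1 — Angular frequency: ω = 2π·315 = 1979 rad/s.
Step 2 — Transfer function: H(jω) = jωL/(R + jωL).
Step 3 — Numerator jωL = j·99.55; denominator R + jωL = 529 + j99.55.
Step 4 — H = 0.03421 + j0.1818.
Step 5 — Magnitude: |H| = 0.1849 (-14.7 dB); phase: φ = 79.3°.

|H| = 0.1849 (-14.7 dB), φ = 79.3°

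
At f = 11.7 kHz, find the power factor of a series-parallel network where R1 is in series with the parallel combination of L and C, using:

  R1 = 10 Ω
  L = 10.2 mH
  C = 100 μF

Step 1 — Angular frequency: ω = 2π·f = 2π·1.17e+04 = 7.351e+04 rad/s.
Step 2 — Component impedances:
  R1: Z = R = 10 Ω
  L: Z = jωL = j·7.351e+04·0.0102 = 0 + j749.8 Ω
  C: Z = 1/(jωC) = -j/(ω·C) = 0 - j0.136 Ω
Step 3 — Parallel branch: L || C = 1/(1/L + 1/C) = 0 - j0.1361 Ω.
Step 4 — Series with R1: Z_total = R1 + (L || C) = 10 - j0.1361 Ω = 10∠-0.8° Ω.
Step 5 — Power factor: PF = cos(φ) = Re(Z)/|Z| = 10/10.001 = 0.9999.
Step 6 — Type: Im(Z) = -0.1361 ⇒ leading (phase φ = -0.8°).

PF = 0.9999 (leading, φ = -0.8°)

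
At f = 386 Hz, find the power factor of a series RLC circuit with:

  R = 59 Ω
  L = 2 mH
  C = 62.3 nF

Step 1 — Angular frequency: ω = 2π·f = 2π·386 = 2425 rad/s.
Step 2 — Component impedances:
  R: Z = R = 59 Ω
  L: Z = jωL = j·2425·0.002 = 0 + j4.851 Ω
  C: Z = 1/(jωC) = -j/(ω·C) = 0 - j6618 Ω
Step 3 — Series combination: Z_total = R + L + C = 59 - j6613 Ω = 6614∠-89.5° Ω.
Step 4 — Power factor: PF = cos(φ) = Re(Z)/|Z| = 59/6613.7 = 0.008921.
Step 5 — Type: Im(Z) = -6613 ⇒ leading (phase φ = -89.5°).

PF = 0.008921 (leading, φ = -89.5°)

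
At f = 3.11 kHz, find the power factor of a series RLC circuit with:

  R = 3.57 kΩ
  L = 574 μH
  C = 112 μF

Step 1 — Angular frequency: ω = 2π·f = 2π·3110 = 1.954e+04 rad/s.
Step 2 — Component impedances:
  R: Z = R = 3570 Ω
  L: Z = jωL = j·1.954e+04·0.000574 = 0 + j11.22 Ω
  C: Z = 1/(jωC) = -j/(ω·C) = 0 - j0.4569 Ω
Step 3 — Series combination: Z_total = R + L + C = 3570 + j10.76 Ω = 3570∠0.2° Ω.
Step 4 — Power factor: PF = cos(φ) = Re(Z)/|Z| = 3570/3570 = 1.
Step 5 — Type: Im(Z) = 10.76 ⇒ lagging (phase φ = 0.2°).

PF = 1 (lagging, φ = 0.2°)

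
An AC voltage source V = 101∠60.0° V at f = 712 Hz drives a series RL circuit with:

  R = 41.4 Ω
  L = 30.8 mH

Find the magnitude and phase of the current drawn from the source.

Step 1 — Angular frequency: ω = 2π·f = 2π·712 = 4474 rad/s.
Step 2 — Component impedances:
  R: Z = R = 41.4 Ω
  L: Z = jωL = j·4474·0.0308 = 0 + j137.8 Ω
Step 3 — Series combination: Z_total = R + L = 41.4 + j137.8 Ω = 143.9∠73.3° Ω.
Step 4 — Source phasor: V = 101∠60.0° V = 50.5 + j87.47 V.
Step 5 — Ohm's law: I = V / Z_total = (50.5 + j87.47) / (41.4 + j137.8) = 0.6832 - j0.1612 A.
Step 6 — Convert to polar: |I| = 0.702 A, ∠I = -13.3°.

I = 0.702∠-13.3° A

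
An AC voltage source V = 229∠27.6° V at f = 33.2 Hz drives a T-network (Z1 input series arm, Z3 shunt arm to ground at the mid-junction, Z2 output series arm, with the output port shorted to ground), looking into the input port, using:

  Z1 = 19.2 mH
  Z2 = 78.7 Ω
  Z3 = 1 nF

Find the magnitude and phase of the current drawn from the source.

Step 1 — Angular frequency: ω = 2π·f = 2π·33.2 = 208.6 rad/s.
Step 2 — Component impedances:
  Z1: Z = jωL = j·208.6·0.0192 = 0 + j4.005 Ω
  Z2: Z = R = 78.7 Ω
  Z3: Z = 1/(jωC) = -j/(ω·C) = 0 - j4.794e+06 Ω
Step 3 — With the output port shorted to ground, the output series arm Z2 runs from the junction to ground; the shunt arm Z3 also runs from the junction to ground. They appear in parallel: Z3 || Z2 = 78.7 - j0.001292 Ω.
Step 4 — Series with input arm Z1: Z_in = Z1 + (Z3 || Z2) = 78.7 + j4.004 Ω = 78.8∠2.9° Ω.
Step 5 — Source phasor: V = 229∠27.6° V = 202.9 + j106.1 V.
Step 6 — Ohm's law: I = V / Z_total = (202.9 + j106.1) / (78.7 + j4.004) = 2.64 + j1.214 A.
Step 7 — Convert to polar: |I| = 2.906 A, ∠I = 24.7°.

I = 2.906∠24.7° A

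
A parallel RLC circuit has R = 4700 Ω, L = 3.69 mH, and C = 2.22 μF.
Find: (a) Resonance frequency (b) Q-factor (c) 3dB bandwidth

Step 1 — Resonance: ω₀ = 1/√(LC) = 1/√(0.00369·2.22e-06) = 1.105e+04 rad/s.
Step 2 — f₀ = ω₀/(2π) = 1758 Hz.
Step 3 — Parallel Q: Q = R/(ω₀L) = 4700/(1.105e+04·0.00369) = 115.3.
Step 4 — Bandwidth: Δω = ω₀/Q = 95.84 rad/s; BW = Δω/(2π) = 15.25 Hz.

(a) f₀ = 1758 Hz  (b) Q = 115.3  (c) BW = 15.25 Hz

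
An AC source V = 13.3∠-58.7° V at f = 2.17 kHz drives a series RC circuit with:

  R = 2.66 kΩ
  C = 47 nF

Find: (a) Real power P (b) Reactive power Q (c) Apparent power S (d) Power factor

Step 1 — Angular frequency: ω = 2π·f = 2π·2170 = 1.363e+04 rad/s.
Step 2 — Component impedances:
  R: Z = R = 2660 Ω
  C: Z = 1/(jωC) = -j/(ω·C) = 0 - j1560 Ω
Step 3 — Series combination: Z_total = R + C = 2660 - j1560 Ω = 3084∠-30.4° Ω.
Step 4 — Source phasor: V = 13.3∠-58.7° V = 6.91 - j11.36 V.
Step 5 — Current: I = V / Z = 0.003797 - j0.002045 A = 0.004313∠-28.3° A.
Step 6 — Complex power: S = V·I* = 0.04947 - j0.02902 VA.
Step 7 — Real power: P = Re(S) = 0.04947 W.
Step 8 — Reactive power: Q = Im(S) = -0.02902 VAR.
Step 9 — Apparent power: |S| = 0.05736 VA.
Step 10 — Power factor: PF = P/|S| = 0.8625 (leading).

(a) P = 0.04947 W  (b) Q = -0.02902 VAR  (c) S = 0.05736 VA  (d) PF = 0.8625 (leading)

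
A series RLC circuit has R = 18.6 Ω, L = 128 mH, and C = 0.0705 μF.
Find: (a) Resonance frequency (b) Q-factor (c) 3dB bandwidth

Step 1 — Resonance condition Im(Z)=0 gives ω₀ = 1/√(LC).
Step 2 — ω₀ = 1/√(0.128·7.05e-08) = 1.053e+04 rad/s.
Step 3 — f₀ = ω₀/(2π) = 1675 Hz.
Step 4 — Series Q: Q = ω₀L/R = 1.053e+04·0.128/18.6 = 72.44.
Step 5 — 3dB bandwidth: Δω = ω₀/Q = 145.3 rad/s; BW = Δω/(2π) = 23.13 Hz.

(a) f₀ = 1675 Hz  (b) Q = 72.44  (c) BW = 23.13 Hz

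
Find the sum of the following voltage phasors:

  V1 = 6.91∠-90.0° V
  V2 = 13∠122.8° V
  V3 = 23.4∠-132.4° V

Step 1 — Convert each phasor to rectangular form:
  V1 = 6.91·(cos(-90.0°) + j·sin(-90.0°)) = 0 - j6.91 V
  V2 = 13·(cos(122.8°) + j·sin(122.8°)) = -7.042 + j10.93 V
  V3 = 23.4·(cos(-132.4°) + j·sin(-132.4°)) = -15.78 - j17.28 V
Step 2 — Sum components: V_total = -22.82 - j13.26 V.
Step 3 — Convert to polar: |V_total| = 26.39 V, ∠V_total = -149.8°.

V_total = 26.39∠-149.8° V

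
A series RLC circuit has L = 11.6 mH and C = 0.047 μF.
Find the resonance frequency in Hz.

Step 1 — Resonance condition Im(Z)=0 gives ω₀ = 1/√(LC).
Step 2 — ω₀ = 1/√(0.0116·4.7e-08) = 4.283e+04 rad/s.
Step 3 — f₀ = ω₀/(2π) = 6816 Hz.

f₀ = 6816 Hz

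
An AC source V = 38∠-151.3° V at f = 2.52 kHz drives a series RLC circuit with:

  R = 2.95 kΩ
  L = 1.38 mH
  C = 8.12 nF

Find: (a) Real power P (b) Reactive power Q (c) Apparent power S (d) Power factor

Step 1 — Angular frequency: ω = 2π·f = 2π·2520 = 1.583e+04 rad/s.
Step 2 — Component impedances:
  R: Z = R = 2950 Ω
  L: Z = jωL = j·1.583e+04·0.00138 = 0 + j21.85 Ω
  C: Z = 1/(jωC) = -j/(ω·C) = 0 - j7778 Ω
Step 3 — Series combination: Z_total = R + L + C = 2950 - j7756 Ω = 8298∠-69.2° Ω.
Step 4 — Source phasor: V = 38∠-151.3° V = -33.33 - j18.25 V.
Step 5 — Current: I = V / Z = 0.0006275 - j0.004536 A = 0.004579∠-82.1° A.
Step 6 — Complex power: S = V·I* = 0.06186 - j0.1626 VA.
Step 7 — Real power: P = Re(S) = 0.06186 W.
Step 8 — Reactive power: Q = Im(S) = -0.1626 VAR.
Step 9 — Apparent power: |S| = 0.174 VA.
Step 10 — Power factor: PF = P/|S| = 0.3555 (leading).

(a) P = 0.06186 W  (b) Q = -0.1626 VAR  (c) S = 0.174 VA  (d) PF = 0.3555 (leading)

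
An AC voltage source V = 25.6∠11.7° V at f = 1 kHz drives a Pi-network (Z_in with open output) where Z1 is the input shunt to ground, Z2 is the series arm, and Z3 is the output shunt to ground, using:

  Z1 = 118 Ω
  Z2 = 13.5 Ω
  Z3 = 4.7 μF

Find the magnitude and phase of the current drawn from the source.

Step 1 — Angular frequency: ω = 2π·f = 2π·1000 = 6283 rad/s.
Step 2 — Component impedances:
  Z1: Z = R = 118 Ω
  Z2: Z = R = 13.5 Ω
  Z3: Z = 1/(jωC) = -j/(ω·C) = 0 - j33.86 Ω
Step 3 — With open output, the series arm Z2 and the output shunt Z3 appear in series to ground: Z2 + Z3 = 13.5 - j33.86 Ω.
Step 4 — Parallel with input shunt Z1: Z_in = Z1 || (Z2 + Z3) = 18.7 - j25.57 Ω = 31.68∠-53.8° Ω.
Step 5 — Source phasor: V = 25.6∠11.7° V = 25.07 + j5.191 V.
Step 6 — Ohm's law: I = V / Z_total = (25.07 + j5.191) / (18.7 - j25.57) = 0.3348 + j0.7355 A.
Step 7 — Convert to polar: |I| = 0.8081 A, ∠I = 65.5°.

I = 0.8081∠65.5° A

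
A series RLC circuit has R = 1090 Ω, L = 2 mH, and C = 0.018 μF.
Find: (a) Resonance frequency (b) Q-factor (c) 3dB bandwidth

Step 1 — Resonance: ω₀ = 1/√(LC) = 1/√(0.002·1.8e-08) = 1.667e+05 rad/s.
Step 2 — f₀ = ω₀/(2π) = 2.653e+04 Hz.
Step 3 — Series Q: Q = ω₀L/R = 1.667e+05·0.002/1090 = 0.3058.
Step 4 — Bandwidth: Δω = ω₀/Q = 5.45e+05 rad/s; BW = Δω/(2π) = 8.674e+04 Hz.

(a) f₀ = 2.653e+04 Hz  (b) Q = 0.3058  (c) BW = 8.674e+04 Hz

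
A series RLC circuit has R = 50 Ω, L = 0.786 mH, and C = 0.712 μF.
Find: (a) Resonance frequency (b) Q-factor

Step 1 — Resonance condition Im(Z)=0 gives ω₀ = 1/√(LC).
Step 2 — ω₀ = 1/√(0.000786·7.12e-07) = 4.227e+04 rad/s.
Step 3 — f₀ = ω₀/(2π) = 6728 Hz.
Step 4 — Series Q: Q = ω₀L/R = 4.227e+04·0.000786/50 = 0.6645.

(a) f₀ = 6728 Hz  (b) Q = 0.6645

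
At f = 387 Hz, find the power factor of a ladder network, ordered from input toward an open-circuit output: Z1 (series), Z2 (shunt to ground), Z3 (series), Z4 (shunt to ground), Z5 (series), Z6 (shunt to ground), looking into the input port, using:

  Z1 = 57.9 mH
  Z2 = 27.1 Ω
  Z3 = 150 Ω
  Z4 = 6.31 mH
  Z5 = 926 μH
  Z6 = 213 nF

Step 1 — Angular frequency: ω = 2π·f = 2π·387 = 2432 rad/s.
Step 2 — Component impedances:
  Z1: Z = jωL = j·2432·0.0579 = 0 + j140.8 Ω
  Z2: Z = R = 27.1 Ω
  Z3: Z = R = 150 Ω
  Z4: Z = jωL = j·2432·0.00631 = 0 + j15.34 Ω
  Z5: Z = jωL = j·2432·0.000926 = 0 + j2.252 Ω
  Z6: Z = 1/(jωC) = -j/(ω·C) = 0 - j1931 Ω
Step 3 — Ladder network (open output): work backward from the far end, alternating series and parallel combinations. Z_in = 22.98 + j141.1 Ω = 143∠80.8° Ω.
Step 4 — Power factor: PF = cos(φ) = Re(Z)/|Z| = 22.98/143 = 0.1607.
Step 5 — Type: Im(Z) = 141.1 ⇒ lagging (phase φ = 80.8°).

PF = 0.1607 (lagging, φ = 80.8°)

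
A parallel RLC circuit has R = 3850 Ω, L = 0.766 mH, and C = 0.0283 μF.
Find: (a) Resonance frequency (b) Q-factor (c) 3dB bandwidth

Step 1 — Resonance: ω₀ = 1/√(LC) = 1/√(0.000766·2.83e-08) = 2.148e+05 rad/s.
Step 2 — f₀ = ω₀/(2π) = 3.418e+04 Hz.
Step 3 — Parallel Q: Q = R/(ω₀L) = 3850/(2.148e+05·0.000766) = 23.4.
Step 4 — Bandwidth: Δω = ω₀/Q = 9178 rad/s; BW = Δω/(2π) = 1461 Hz.

(a) f₀ = 3.418e+04 Hz  (b) Q = 23.4  (c) BW = 1461 Hz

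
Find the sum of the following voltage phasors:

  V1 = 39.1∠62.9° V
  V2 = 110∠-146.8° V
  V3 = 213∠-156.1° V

Step 1 — Convert each phasor to rectangular form:
  V1 = 39.1·(cos(62.9°) + j·sin(62.9°)) = 17.81 + j34.81 V
  V2 = 110·(cos(-146.8°) + j·sin(-146.8°)) = -92.04 - j60.23 V
  V3 = 213·(cos(-156.1°) + j·sin(-156.1°)) = -194.7 - j86.3 V
Step 2 — Sum components: V_total = -269 - j111.7 V.
Step 3 — Convert to polar: |V_total| = 291.2 V, ∠V_total = -157.4°.

V_total = 291.2∠-157.4° V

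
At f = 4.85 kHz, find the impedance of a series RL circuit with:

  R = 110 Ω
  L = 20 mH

Step 1 — Angular frequency: ω = 2π·f = 2π·4850 = 3.047e+04 rad/s.
Step 2 — Component impedances:
  R: Z = R = 110 Ω
  L: Z = jωL = j·3.047e+04·0.02 = 0 + j609.5 Ω
Step 3 — Series combination: Z_total = R + L = 110 + j609.5 Ω = 619.3∠79.8° Ω.

Z = 110 + j609.5 Ω = 619.3∠79.8° Ω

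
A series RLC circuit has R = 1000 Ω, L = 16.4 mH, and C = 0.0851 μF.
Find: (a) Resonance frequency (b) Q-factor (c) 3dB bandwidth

Step 1 — Resonance condition Im(Z)=0 gives ω₀ = 1/√(LC).
Step 2 — ω₀ = 1/√(0.0164·8.51e-08) = 2.677e+04 rad/s.
Step 3 — f₀ = ω₀/(2π) = 4260 Hz.
Step 4 — Series Q: Q = ω₀L/R = 2.677e+04·0.0164/1000 = 0.439.
Step 5 — 3dB bandwidth: Δω = ω₀/Q = 6.098e+04 rad/s; BW = Δω/(2π) = 9705 Hz.

(a) f₀ = 4260 Hz  (b) Q = 0.439  (c) BW = 9705 Hz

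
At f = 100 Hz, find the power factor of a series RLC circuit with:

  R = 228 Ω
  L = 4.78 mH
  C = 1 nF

Step 1 — Angular frequency: ω = 2π·f = 2π·100 = 628.3 rad/s.
Step 2 — Component impedances:
  R: Z = R = 228 Ω
  L: Z = jωL = j·628.3·0.00478 = 0 + j3.003 Ω
  C: Z = 1/(jωC) = -j/(ω·C) = 0 - j1.592e+06 Ω
Step 3 — Series combination: Z_total = R + L + C = 228 - j1.592e+06 Ω = 1.592e+06∠-90.0° Ω.
Step 4 — Power factor: PF = cos(φ) = Re(Z)/|Z| = 228/1.5915e+06 = 0.0001433.
Step 5 — Type: Im(Z) = -1.592e+06 ⇒ leading (phase φ = -90.0°).

PF = 0.0001433 (leading, φ = -90.0°)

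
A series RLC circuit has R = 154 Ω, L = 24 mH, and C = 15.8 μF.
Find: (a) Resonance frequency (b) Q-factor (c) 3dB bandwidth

Step 1 — Resonance condition Im(Z)=0 gives ω₀ = 1/√(LC).
Step 2 — ω₀ = 1/√(0.024·1.58e-05) = 1624 rad/s.
Step 3 — f₀ = ω₀/(2π) = 258.5 Hz.
Step 4 — Series Q: Q = ω₀L/R = 1624·0.024/154 = 0.2531.
Step 5 — 3dB bandwidth: Δω = ω₀/Q = 6417 rad/s; BW = Δω/(2π) = 1021 Hz.

(a) f₀ = 258.5 Hz  (b) Q = 0.2531  (c) BW = 1021 Hz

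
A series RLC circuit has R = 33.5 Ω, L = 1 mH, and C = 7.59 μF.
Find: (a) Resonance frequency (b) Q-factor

Step 1 — Resonance condition Im(Z)=0 gives ω₀ = 1/√(LC).
Step 2 — ω₀ = 1/√(0.001·7.59e-06) = 1.148e+04 rad/s.
Step 3 — f₀ = ω₀/(2π) = 1827 Hz.
Step 4 — Series Q: Q = ω₀L/R = 1.148e+04·0.001/33.5 = 0.3426.

(a) f₀ = 1827 Hz  (b) Q = 0.3426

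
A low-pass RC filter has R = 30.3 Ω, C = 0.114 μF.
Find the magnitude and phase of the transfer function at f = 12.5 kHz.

Step 1 — Angular frequency: ω = 2π·1.25e+04 = 7.854e+04 rad/s.
Step 2 — Transfer function: H(jω) = 1/(1 + jωRC).
Step 3 — Denominator: 1 + jωRC = 1 + j·7.854e+04·30.3·1.14e-07 = 1 + j0.2713.
Step 4 — H = 0.9314 - j0.2527.
Step 5 — Magnitude: |H| = 0.9651 (-0.3 dB); phase: φ = -15.2°.

|H| = 0.9651 (-0.3 dB), φ = -15.2°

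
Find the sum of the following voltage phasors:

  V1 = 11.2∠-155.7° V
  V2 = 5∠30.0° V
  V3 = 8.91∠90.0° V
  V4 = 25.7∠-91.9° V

Step 1 — Convert each phasor to rectangular form:
  V1 = 11.2·(cos(-155.7°) + j·sin(-155.7°)) = -10.21 - j4.609 V
  V2 = 5·(cos(30.0°) + j·sin(30.0°)) = 4.33 + j2.5 V
  V3 = 8.91·(cos(90.0°) + j·sin(90.0°)) = 0 + j8.91 V
  V4 = 25.7·(cos(-91.9°) + j·sin(-91.9°)) = -0.8521 - j25.69 V
Step 2 — Sum components: V_total = -6.73 - j18.88 V.
Step 3 — Convert to polar: |V_total| = 20.05 V, ∠V_total = -109.6°.

V_total = 20.05∠-109.6° V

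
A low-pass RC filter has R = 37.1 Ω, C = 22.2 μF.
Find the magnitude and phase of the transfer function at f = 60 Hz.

Step 1 — Angular frequency: ω = 2π·60 = 377 rad/s.
Step 2 — Transfer function: H(jω) = 1/(1 + jωRC).
Step 3 — Denominator: 1 + jωRC = 1 + j·377·37.1·2.22e-05 = 1 + j0.3105.
Step 4 — H = 0.9121 - j0.2832.
Step 5 — Magnitude: |H| = 0.955 (-0.4 dB); phase: φ = -17.2°.

|H| = 0.955 (-0.4 dB), φ = -17.2°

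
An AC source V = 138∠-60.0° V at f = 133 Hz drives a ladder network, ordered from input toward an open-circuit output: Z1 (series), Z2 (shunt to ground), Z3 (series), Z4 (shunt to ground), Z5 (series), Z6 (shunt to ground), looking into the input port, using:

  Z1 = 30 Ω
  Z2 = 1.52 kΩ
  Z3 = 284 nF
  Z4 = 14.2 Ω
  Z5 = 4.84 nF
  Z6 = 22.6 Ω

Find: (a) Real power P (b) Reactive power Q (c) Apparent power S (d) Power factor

Step 1 — Angular frequency: ω = 2π·f = 2π·133 = 835.7 rad/s.
Step 2 — Component impedances:
  Z1: Z = R = 30 Ω
  Z2: Z = R = 1520 Ω
  Z3: Z = 1/(jωC) = -j/(ω·C) = 0 - j4214 Ω
  Z4: Z = R = 14.2 Ω
  Z5: Z = 1/(jωC) = -j/(ω·C) = 0 - j2.472e+05 Ω
  Z6: Z = R = 22.6 Ω
Step 3 — Ladder network (open output): work backward from the far end, alternating series and parallel combinations. Z_in = 1374 - j484.1 Ω = 1457∠-19.4° Ω.
Step 4 — Source phasor: V = 138∠-60.0° V = 69 - j119.5 V.
Step 5 — Current: I = V / Z = 0.07195 - j0.06164 A = 0.09475∠-40.6° A.
Step 6 — Complex power: S = V·I* = 12.33 - j4.346 VA.
Step 7 — Real power: P = Re(S) = 12.33 W.
Step 8 — Reactive power: Q = Im(S) = -4.346 VAR.
Step 9 — Apparent power: |S| = 13.07 VA.
Step 10 — Power factor: PF = P/|S| = 0.9431 (leading).

(a) P = 12.33 W  (b) Q = -4.346 VAR  (c) S = 13.07 VA  (d) PF = 0.9431 (leading)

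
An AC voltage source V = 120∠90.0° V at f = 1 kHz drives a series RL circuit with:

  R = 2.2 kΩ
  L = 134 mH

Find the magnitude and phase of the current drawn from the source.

Step 1 — Angular frequency: ω = 2π·f = 2π·1000 = 6283 rad/s.
Step 2 — Component impedances:
  R: Z = R = 2200 Ω
  L: Z = jωL = j·6283·0.134 = 0 + j841.9 Ω
Step 3 — Series combination: Z_total = R + L = 2200 + j841.9 Ω = 2356∠20.9° Ω.
Step 4 — Source phasor: V = 120∠90.0° V = 0 + j120 V.
Step 5 — Ohm's law: I = V / Z_total = (0 + j120) / (2200 + j841.9) = 0.01821 + j0.04758 A.
Step 6 — Convert to polar: |I| = 0.05094 A, ∠I = 69.1°.

I = 0.05094∠69.1° A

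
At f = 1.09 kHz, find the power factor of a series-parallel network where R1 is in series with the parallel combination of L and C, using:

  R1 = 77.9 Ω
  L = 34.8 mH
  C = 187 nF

Step 1 — Angular frequency: ω = 2π·f = 2π·1090 = 6849 rad/s.
Step 2 — Component impedances:
  R1: Z = R = 77.9 Ω
  L: Z = jωL = j·6849·0.0348 = 0 + j238.3 Ω
  C: Z = 1/(jωC) = -j/(ω·C) = 0 - j780.8 Ω
Step 3 — Parallel branch: L || C = 1/(1/L + 1/C) = 0 + j343 Ω.
Step 4 — Series with R1: Z_total = R1 + (L || C) = 77.9 + j343 Ω = 351.8∠77.2° Ω.
Step 5 — Power factor: PF = cos(φ) = Re(Z)/|Z| = 77.9/351.8 = 0.2214.
Step 6 — Type: Im(Z) = 343 ⇒ lagging (phase φ = 77.2°).

PF = 0.2214 (lagging, φ = 77.2°)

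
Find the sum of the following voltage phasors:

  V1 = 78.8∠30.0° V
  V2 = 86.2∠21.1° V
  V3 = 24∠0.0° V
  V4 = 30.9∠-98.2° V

Step 1 — Convert each phasor to rectangular form:
  V1 = 78.8·(cos(30.0°) + j·sin(30.0°)) = 68.24 + j39.4 V
  V2 = 86.2·(cos(21.1°) + j·sin(21.1°)) = 80.42 + j31.03 V
  V3 = 24·(cos(0.0°) + j·sin(0.0°)) = 24 V
  V4 = 30.9·(cos(-98.2°) + j·sin(-98.2°)) = -4.407 - j30.58 V
Step 2 — Sum components: V_total = 168.3 + j39.85 V.
Step 3 — Convert to polar: |V_total| = 172.9 V, ∠V_total = 13.3°.

V_total = 172.9∠13.3° V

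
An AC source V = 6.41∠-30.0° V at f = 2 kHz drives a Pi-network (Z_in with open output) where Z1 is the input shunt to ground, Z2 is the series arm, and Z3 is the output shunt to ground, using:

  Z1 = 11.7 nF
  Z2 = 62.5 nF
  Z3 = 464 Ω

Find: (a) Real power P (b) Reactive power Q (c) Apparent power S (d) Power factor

Step 1 — Angular frequency: ω = 2π·f = 2π·2000 = 1.257e+04 rad/s.
Step 2 — Component impedances:
  Z1: Z = 1/(jωC) = -j/(ω·C) = 0 - j6801 Ω
  Z2: Z = 1/(jωC) = -j/(ω·C) = 0 - j1273 Ω
  Z3: Z = R = 464 Ω
Step 3 — With open output, the series arm Z2 and the output shunt Z3 appear in series to ground: Z2 + Z3 = 464 - j1273 Ω.
Step 4 — Parallel with input shunt Z1: Z_in = Z1 || (Z2 + Z3) = 328.1 - j1091 Ω = 1140∠-73.3° Ω.
Step 5 — Source phasor: V = 6.41∠-30.0° V = 5.551 - j3.205 V.
Step 6 — Current: I = V / Z = 0.004096 + j0.003855 A = 0.005625∠43.3° A.
Step 7 — Complex power: S = V·I* = 0.01038 - j0.03453 VA.
Step 8 — Real power: P = Re(S) = 0.01038 W.
Step 9 — Reactive power: Q = Im(S) = -0.03453 VAR.
Step 10 — Apparent power: |S| = 0.03606 VA.
Step 11 — Power factor: PF = P/|S| = 0.2879 (leading).

(a) P = 0.01038 W  (b) Q = -0.03453 VAR  (c) S = 0.03606 VA  (d) PF = 0.2879 (leading)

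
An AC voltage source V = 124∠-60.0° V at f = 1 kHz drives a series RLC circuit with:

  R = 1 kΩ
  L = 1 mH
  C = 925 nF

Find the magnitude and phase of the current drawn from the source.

Step 1 — Angular frequency: ω = 2π·f = 2π·1000 = 6283 rad/s.
Step 2 — Component impedances:
  R: Z = R = 1000 Ω
  L: Z = jωL = j·6283·0.001 = 0 + j6.283 Ω
  C: Z = 1/(jωC) = -j/(ω·C) = 0 - j172.1 Ω
Step 3 — Series combination: Z_total = R + L + C = 1000 - j165.8 Ω = 1014∠-9.4° Ω.
Step 4 — Source phasor: V = 124∠-60.0° V = 62 - j107.4 V.
Step 5 — Ohm's law: I = V / Z_total = (62 - j107.4) / (1000 - j165.8) = 0.07767 - j0.09451 A.
Step 6 — Convert to polar: |I| = 0.1223 A, ∠I = -50.6°.

I = 0.1223∠-50.6° A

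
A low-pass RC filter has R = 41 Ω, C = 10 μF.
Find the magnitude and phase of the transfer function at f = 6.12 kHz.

Step 1 — Angular frequency: ω = 2π·6120 = 3.845e+04 rad/s.
Step 2 — Transfer function: H(jω) = 1/(1 + jωRC).
Step 3 — Denominator: 1 + jωRC = 1 + j·3.845e+04·41·1e-05 = 1 + j15.77.
Step 4 — H = 0.004007 - j0.06317.
Step 5 — Magnitude: |H| = 0.0633 (-24.0 dB); phase: φ = -86.4°.

|H| = 0.0633 (-24.0 dB), φ = -86.4°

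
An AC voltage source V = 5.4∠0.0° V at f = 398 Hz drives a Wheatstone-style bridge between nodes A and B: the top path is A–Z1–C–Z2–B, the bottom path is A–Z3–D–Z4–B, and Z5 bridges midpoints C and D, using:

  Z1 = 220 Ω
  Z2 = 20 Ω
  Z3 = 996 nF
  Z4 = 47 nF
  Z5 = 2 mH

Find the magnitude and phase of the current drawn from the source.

Step 1 — Angular frequency: ω = 2π·f = 2π·398 = 2501 rad/s.
Step 2 — Component impedances:
  Z1: Z = R = 220 Ω
  Z2: Z = R = 20 Ω
  Z3: Z = 1/(jωC) = -j/(ω·C) = 0 - j401.5 Ω
  Z4: Z = 1/(jωC) = -j/(ω·C) = 0 - j8508 Ω
  Z5: Z = jωL = j·2501·0.002 = 0 + j5.001 Ω
Step 3 — Bridge requires nodal analysis (the Z5 bridge couples midpoints C and D, so the two paths cannot be reduced to a simple series/parallel combination). Setting node B to ground and injecting 1 A at node A, the 3-node admittance system at A, C, D solves to V_A = Z_AB = 188.2 - j93.37 Ω = 210.1∠-26.4° Ω.
Step 4 — Source phasor: V = 5.4∠0.0° V = 5.4 V.
Step 5 — Ohm's law: I = V / Z_total = (5.4) / (188.2 - j93.37) = 0.02302 + j0.01142 A.
Step 6 — Convert to polar: |I| = 0.0257 A, ∠I = 26.4°.

I = 0.0257∠26.4° A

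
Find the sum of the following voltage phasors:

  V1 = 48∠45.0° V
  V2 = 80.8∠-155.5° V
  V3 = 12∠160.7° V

Step 1 — Convert each phasor to rectangular form:
  V1 = 48·(cos(45.0°) + j·sin(45.0°)) = 33.94 + j33.94 V
  V2 = 80.8·(cos(-155.5°) + j·sin(-155.5°)) = -73.52 - j33.51 V
  V3 = 12·(cos(160.7°) + j·sin(160.7°)) = -11.33 + j3.966 V
Step 2 — Sum components: V_total = -50.91 + j4.4 V.
Step 3 — Convert to polar: |V_total| = 51.1 V, ∠V_total = 175.1°.

V_total = 51.1∠175.1° V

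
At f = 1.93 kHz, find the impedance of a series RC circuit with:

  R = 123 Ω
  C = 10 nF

Step 1 — Angular frequency: ω = 2π·f = 2π·1930 = 1.213e+04 rad/s.
Step 2 — Component impedances:
  R: Z = R = 123 Ω
  C: Z = 1/(jωC) = -j/(ω·C) = 0 - j8246 Ω
Step 3 — Series combination: Z_total = R + C = 123 - j8246 Ω = 8247∠-89.1° Ω.

Z = 123 - j8246 Ω = 8247∠-89.1° Ω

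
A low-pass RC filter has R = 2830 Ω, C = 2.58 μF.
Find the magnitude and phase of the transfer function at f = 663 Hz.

Step 1 — Angular frequency: ω = 2π·663 = 4166 rad/s.
Step 2 — Transfer function: H(jω) = 1/(1 + jωRC).
Step 3 — Denominator: 1 + jωRC = 1 + j·4166·2830·2.58e-06 = 1 + j30.42.
Step 4 — H = 0.00108 - j0.03284.
Step 5 — Magnitude: |H| = 0.03286 (-29.7 dB); phase: φ = -88.1°.

|H| = 0.03286 (-29.7 dB), φ = -88.1°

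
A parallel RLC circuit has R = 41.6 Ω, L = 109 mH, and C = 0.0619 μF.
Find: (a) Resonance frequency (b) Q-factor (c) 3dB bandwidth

Step 1 — Resonance: ω₀ = 1/√(LC) = 1/√(0.109·6.19e-08) = 1.217e+04 rad/s.
Step 2 — f₀ = ω₀/(2π) = 1938 Hz.
Step 3 — Parallel Q: Q = R/(ω₀L) = 41.6/(1.217e+04·0.109) = 0.03135.
Step 4 — Bandwidth: Δω = ω₀/Q = 3.883e+05 rad/s; BW = Δω/(2π) = 6.181e+04 Hz.

(a) f₀ = 1938 Hz  (b) Q = 0.03135  (c) BW = 6.181e+04 Hz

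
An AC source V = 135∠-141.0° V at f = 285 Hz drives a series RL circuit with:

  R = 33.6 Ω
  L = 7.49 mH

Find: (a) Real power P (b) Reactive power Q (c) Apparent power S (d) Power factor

Step 1 — Angular frequency: ω = 2π·f = 2π·285 = 1791 rad/s.
Step 2 — Component impedances:
  R: Z = R = 33.6 Ω
  L: Z = jωL = j·1791·0.00749 = 0 + j13.41 Ω
Step 3 — Series combination: Z_total = R + L = 33.6 + j13.41 Ω = 36.18∠21.8° Ω.
Step 4 — Source phasor: V = 135∠-141.0° V = -104.9 - j84.96 V.
Step 5 — Current: I = V / Z = -3.564 - j1.106 A = 3.732∠-162.8° A.
Step 6 — Complex power: S = V·I* = 467.9 + j186.8 VA.
Step 7 — Real power: P = Re(S) = 467.9 W.
Step 8 — Reactive power: Q = Im(S) = 186.8 VAR.
Step 9 — Apparent power: |S| = 503.8 VA.
Step 10 — Power factor: PF = P/|S| = 0.9287 (lagging).

(a) P = 467.9 W  (b) Q = 186.8 VAR  (c) S = 503.8 VA  (d) PF = 0.9287 (lagging)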